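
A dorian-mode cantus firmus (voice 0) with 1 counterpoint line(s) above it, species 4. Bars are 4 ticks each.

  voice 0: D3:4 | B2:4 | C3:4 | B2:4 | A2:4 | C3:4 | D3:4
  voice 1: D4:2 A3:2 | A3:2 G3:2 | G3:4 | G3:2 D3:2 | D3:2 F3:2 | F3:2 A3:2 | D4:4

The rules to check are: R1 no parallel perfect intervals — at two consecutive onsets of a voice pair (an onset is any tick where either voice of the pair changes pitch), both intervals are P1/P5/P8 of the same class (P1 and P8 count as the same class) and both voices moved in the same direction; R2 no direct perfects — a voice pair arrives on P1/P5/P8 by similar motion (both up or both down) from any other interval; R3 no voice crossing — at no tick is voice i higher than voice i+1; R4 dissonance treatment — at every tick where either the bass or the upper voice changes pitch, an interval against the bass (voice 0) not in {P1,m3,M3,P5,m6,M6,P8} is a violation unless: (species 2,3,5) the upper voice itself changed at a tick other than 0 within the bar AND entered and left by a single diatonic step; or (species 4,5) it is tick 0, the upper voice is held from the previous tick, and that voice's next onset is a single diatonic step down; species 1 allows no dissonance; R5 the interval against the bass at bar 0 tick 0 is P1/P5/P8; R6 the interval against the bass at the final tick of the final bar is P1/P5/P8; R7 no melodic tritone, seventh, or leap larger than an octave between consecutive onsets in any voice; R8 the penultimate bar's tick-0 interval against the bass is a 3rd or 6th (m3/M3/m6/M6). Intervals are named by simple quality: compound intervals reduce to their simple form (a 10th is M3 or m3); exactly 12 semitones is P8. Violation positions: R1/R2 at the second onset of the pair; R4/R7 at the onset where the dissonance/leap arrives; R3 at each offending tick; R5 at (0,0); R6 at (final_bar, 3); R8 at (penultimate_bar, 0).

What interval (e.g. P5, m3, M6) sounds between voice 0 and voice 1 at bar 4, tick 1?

P4

voice 0=A2 voice 1=D3 -> P4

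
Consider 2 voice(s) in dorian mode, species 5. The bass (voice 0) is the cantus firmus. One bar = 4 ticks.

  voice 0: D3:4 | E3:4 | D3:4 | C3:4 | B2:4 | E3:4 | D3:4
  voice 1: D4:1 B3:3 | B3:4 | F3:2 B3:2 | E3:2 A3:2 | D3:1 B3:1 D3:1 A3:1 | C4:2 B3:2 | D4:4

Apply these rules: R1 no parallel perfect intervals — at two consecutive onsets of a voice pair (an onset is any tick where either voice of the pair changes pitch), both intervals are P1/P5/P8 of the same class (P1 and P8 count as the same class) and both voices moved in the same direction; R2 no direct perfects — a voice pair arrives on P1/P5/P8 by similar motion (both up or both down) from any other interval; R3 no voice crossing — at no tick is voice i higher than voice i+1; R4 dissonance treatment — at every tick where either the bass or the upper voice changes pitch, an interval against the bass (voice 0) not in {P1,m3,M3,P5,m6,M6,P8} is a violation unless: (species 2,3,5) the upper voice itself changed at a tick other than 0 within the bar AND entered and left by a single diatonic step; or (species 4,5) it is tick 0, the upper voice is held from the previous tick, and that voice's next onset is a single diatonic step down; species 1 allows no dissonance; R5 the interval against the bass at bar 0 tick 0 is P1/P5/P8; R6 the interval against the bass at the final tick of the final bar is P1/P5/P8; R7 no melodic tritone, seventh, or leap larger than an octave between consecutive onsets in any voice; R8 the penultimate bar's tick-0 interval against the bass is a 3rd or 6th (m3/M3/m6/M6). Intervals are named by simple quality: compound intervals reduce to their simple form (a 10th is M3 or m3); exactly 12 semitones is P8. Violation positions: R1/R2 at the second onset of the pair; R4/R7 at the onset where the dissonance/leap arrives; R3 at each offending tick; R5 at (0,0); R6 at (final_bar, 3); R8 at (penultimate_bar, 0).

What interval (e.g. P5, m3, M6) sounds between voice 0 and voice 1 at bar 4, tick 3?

voice 0=B2 voice 1=A3 -> m7

m7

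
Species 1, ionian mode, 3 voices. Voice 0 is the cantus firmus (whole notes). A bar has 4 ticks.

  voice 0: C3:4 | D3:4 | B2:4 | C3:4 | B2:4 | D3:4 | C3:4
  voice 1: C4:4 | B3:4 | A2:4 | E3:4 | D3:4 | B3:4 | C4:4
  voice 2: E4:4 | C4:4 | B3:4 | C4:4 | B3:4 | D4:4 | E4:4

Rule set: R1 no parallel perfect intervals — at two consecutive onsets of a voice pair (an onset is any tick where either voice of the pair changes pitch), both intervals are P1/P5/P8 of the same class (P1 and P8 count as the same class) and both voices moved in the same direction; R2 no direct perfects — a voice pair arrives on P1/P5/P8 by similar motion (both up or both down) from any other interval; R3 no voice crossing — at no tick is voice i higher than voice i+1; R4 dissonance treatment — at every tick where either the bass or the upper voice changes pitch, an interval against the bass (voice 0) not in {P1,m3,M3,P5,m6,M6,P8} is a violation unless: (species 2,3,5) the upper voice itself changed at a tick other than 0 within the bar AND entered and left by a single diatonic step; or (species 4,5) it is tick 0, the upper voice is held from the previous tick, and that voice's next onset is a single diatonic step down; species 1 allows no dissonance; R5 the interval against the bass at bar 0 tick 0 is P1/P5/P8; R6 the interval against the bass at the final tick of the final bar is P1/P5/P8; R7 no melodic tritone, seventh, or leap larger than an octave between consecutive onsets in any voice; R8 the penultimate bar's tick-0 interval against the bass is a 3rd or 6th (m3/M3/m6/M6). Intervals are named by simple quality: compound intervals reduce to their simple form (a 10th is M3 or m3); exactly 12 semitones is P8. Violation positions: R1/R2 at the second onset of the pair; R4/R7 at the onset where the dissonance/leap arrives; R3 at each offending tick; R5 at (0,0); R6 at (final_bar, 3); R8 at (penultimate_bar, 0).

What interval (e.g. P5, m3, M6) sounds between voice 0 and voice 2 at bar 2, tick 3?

voice 0=B2 voice 2=B3 -> P8

P8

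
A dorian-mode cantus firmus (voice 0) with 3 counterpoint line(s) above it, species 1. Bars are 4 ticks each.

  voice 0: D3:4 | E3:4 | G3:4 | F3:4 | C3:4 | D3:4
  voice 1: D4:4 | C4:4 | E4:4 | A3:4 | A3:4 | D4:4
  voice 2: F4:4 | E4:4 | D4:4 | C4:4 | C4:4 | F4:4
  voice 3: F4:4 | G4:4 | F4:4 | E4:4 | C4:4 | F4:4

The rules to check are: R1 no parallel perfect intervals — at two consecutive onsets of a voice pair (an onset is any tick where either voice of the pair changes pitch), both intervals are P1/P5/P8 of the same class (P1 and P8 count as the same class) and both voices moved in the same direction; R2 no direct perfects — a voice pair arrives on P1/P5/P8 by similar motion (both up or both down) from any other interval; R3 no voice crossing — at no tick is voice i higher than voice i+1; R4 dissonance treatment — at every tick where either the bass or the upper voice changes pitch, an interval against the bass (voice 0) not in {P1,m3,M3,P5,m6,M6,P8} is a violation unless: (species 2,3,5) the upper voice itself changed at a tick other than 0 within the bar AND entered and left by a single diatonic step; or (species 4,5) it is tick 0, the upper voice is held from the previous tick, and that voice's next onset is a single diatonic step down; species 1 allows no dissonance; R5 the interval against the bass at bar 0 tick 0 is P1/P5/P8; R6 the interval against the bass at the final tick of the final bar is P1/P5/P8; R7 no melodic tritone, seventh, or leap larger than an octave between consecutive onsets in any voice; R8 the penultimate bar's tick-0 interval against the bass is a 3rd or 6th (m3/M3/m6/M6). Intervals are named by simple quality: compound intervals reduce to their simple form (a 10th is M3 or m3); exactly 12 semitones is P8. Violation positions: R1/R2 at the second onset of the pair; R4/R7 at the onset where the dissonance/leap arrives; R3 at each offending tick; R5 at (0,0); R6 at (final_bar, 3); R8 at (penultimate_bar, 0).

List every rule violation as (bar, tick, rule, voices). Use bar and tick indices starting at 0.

bar 0: v0=D3 v1=D4 v2=F4 v3=F4 downbeat m3
bar 1: v0=E3 v1=C4 v2=E4 v3=G4 downbeat m3
bar 2: v0=G3 v1=E4 v2=D4 v3=F4 downbeat m7
bar 3: v0=F3 v1=A3 v2=C4 v3=E4 downbeat M7
bar 4: v0=C3 v1=A3 v2=C4 v3=C4 downbeat P8
bar 5: v0=D3 v1=D4 v2=F4 v3=F4 downbeat m3
  -> R5 @ bar 0 tick 0 v(0, 2): opens on m3
  -> R5 @ bar 0 tick 0 v(0, 3): opens on m3
  -> R3 @ bar 2 tick 0 v(1, 2): E4 above D4
  -> R4 @ bar 2 tick 0 v(0, 3): G3/F4 m7 untreated
  -> R3 @ bar 2 tick 1 v(1, 2): E4 above D4
  -> R3 @ bar 2 tick 2 v(1, 2): E4 above D4
  -> R3 @ bar 2 tick 3 v(1, 2): E4 above D4
  -> R1 @ bar 3 tick 0 v(0, 2): G3/D4 P5 -> F3/C4 P5 similar
  -> R2 @ bar 3 tick 0 v(1, 3): E4/F4 m2 -> A3/E4 P5 similar
  -> R4 @ bar 3 tick 0 v(0, 3): F3/E4 M7 untreated
  -> R2 @ bar 4 tick 0 v(0, 3): F3/E4 M7 -> C3/C4 P8 similar
  -> R8 @ bar 4 tick 0 v(0, 2): penult P8 not 3rd/6th
  -> R8 @ bar 4 tick 0 v(0, 3): penult P8 not 3rd/6th
  -> R1 @ bar 5 tick 0 v(2, 3): C4/C4 P1 -> F4/F4 P1 similar
  -> R2 @ bar 5 tick 0 v(0, 1): C3/A3 M6 -> D3/D4 P8 similar
  -> R6 @ bar 5 tick 3 v(0, 2): closes on m3
  -> R6 @ bar 5 tick 3 v(0, 3): closes on m3

(0, 0, R5, (0, 2))
(0, 0, R5, (0, 3))
(2, 0, R3, (1, 2))
(2, 0, R4, (0, 3))
(2, 1, R3, (1, 2))
(2, 2, R3, (1, 2))
(2, 3, R3, (1, 2))
(3, 0, R1, (0, 2))
(3, 0, R2, (1, 3))
(3, 0, R4, (0, 3))
(4, 0, R2, (0, 3))
(4, 0, R8, (0, 2))
(4, 0, R8, (0, 3))
(5, 0, R1, (2, 3))
(5, 0, R2, (0, 1))
(5, 3, R6, (0, 2))
(5, 3, R6, (0, 3))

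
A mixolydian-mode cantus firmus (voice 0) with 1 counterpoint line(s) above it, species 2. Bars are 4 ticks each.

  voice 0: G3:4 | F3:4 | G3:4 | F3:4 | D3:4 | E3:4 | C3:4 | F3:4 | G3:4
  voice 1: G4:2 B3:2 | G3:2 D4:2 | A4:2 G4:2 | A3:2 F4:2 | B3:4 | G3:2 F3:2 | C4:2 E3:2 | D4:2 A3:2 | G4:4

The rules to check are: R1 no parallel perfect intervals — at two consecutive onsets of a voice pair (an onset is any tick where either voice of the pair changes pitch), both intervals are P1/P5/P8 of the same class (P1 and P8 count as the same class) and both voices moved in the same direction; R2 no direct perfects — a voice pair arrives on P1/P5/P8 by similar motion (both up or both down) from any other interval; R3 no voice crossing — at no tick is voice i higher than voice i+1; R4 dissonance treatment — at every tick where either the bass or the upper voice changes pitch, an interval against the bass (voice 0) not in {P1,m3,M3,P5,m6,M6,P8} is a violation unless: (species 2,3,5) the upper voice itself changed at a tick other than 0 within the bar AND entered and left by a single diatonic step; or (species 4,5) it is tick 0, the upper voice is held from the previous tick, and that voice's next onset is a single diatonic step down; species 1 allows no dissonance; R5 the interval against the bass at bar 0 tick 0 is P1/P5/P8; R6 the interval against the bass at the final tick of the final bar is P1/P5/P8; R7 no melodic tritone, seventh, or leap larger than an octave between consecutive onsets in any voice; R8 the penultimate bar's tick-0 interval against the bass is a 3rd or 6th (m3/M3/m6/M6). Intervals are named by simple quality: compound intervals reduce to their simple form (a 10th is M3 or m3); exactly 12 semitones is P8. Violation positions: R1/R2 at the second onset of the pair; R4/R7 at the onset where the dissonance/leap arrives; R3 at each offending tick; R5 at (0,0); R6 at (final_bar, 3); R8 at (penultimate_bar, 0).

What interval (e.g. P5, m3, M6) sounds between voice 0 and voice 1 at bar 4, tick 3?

M6

voice 0=D3 voice 1=B3 -> M6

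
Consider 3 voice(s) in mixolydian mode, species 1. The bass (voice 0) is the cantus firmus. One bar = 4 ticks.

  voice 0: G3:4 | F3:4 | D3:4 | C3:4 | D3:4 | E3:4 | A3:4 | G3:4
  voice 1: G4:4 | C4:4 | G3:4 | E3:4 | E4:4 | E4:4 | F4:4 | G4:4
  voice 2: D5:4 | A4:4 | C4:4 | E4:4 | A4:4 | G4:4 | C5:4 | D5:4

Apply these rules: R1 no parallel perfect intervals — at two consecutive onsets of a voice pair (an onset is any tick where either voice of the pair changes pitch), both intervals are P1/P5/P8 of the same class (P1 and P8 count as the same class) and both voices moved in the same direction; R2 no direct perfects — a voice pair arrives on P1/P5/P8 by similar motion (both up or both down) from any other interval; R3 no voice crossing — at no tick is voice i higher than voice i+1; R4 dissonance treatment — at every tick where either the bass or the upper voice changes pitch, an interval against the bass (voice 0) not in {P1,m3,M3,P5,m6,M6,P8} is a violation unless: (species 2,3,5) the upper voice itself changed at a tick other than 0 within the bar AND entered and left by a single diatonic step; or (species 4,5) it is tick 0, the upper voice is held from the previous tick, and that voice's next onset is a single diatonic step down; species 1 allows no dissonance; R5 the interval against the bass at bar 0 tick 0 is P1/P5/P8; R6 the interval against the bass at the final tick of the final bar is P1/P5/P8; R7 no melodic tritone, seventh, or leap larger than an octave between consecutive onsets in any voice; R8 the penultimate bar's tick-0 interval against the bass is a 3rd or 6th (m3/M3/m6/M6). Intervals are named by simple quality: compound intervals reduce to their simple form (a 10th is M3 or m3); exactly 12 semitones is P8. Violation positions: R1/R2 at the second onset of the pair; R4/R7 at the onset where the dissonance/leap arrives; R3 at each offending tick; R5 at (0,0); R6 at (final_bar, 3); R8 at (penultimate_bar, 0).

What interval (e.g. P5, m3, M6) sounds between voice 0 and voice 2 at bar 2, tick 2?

voice 0=D3 voice 2=C4 -> m7

m7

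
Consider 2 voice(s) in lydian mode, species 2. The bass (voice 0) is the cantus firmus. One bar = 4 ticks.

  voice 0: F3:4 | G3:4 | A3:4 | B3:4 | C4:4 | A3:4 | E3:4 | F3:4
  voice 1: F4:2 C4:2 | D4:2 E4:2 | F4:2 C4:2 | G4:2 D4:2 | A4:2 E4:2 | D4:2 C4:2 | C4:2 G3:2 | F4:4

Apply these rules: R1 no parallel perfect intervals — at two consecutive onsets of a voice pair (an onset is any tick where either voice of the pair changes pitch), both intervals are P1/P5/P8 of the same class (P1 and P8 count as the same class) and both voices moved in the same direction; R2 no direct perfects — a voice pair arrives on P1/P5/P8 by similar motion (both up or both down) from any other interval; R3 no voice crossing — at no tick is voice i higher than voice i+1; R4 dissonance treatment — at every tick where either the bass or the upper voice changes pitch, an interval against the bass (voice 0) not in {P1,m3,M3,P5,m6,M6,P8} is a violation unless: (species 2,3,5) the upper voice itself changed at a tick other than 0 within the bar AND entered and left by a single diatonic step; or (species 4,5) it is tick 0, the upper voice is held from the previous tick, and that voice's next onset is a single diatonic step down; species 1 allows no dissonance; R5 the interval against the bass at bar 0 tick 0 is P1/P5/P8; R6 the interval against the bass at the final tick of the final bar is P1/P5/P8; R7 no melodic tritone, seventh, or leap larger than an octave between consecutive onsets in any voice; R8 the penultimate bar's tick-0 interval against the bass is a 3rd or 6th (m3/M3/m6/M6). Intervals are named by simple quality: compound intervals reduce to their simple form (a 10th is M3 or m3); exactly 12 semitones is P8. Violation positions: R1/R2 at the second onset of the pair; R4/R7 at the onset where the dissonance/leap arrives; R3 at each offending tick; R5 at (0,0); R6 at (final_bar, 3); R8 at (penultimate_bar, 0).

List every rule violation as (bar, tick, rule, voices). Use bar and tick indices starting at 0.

bar 0: v0=F3 v1=F4 downbeat P8
bar 1: v0=G3 v1=D4 downbeat P5
bar 2: v0=A3 v1=F4 downbeat m6
bar 3: v0=B3 v1=G4 downbeat m6
bar 4: v0=C4 v1=A4 downbeat M6
bar 5: v0=A3 v1=D4 downbeat P4
bar 6: v0=E3 v1=C4 downbeat m6
bar 7: v0=F3 v1=F4 downbeat P8
  -> R1 @ bar 1 tick 0 v(0, 1): F3/C4 P5 -> G3/D4 P5 similar
  -> R4 @ bar 5 tick 0 v(0, 1): A3/D4 P4 untreated
  -> R2 @ bar 7 tick 0 v(0, 1): E3/G3 m3 -> F3/F4 P8 similar
  -> R7 @ bar 7 tick 0 v(1,): G3->F4 leap 10st

(1, 0, R1, (0, 1))
(5, 0, R4, (0, 1))
(7, 0, R2, (0, 1))
(7, 0, R7, (1,))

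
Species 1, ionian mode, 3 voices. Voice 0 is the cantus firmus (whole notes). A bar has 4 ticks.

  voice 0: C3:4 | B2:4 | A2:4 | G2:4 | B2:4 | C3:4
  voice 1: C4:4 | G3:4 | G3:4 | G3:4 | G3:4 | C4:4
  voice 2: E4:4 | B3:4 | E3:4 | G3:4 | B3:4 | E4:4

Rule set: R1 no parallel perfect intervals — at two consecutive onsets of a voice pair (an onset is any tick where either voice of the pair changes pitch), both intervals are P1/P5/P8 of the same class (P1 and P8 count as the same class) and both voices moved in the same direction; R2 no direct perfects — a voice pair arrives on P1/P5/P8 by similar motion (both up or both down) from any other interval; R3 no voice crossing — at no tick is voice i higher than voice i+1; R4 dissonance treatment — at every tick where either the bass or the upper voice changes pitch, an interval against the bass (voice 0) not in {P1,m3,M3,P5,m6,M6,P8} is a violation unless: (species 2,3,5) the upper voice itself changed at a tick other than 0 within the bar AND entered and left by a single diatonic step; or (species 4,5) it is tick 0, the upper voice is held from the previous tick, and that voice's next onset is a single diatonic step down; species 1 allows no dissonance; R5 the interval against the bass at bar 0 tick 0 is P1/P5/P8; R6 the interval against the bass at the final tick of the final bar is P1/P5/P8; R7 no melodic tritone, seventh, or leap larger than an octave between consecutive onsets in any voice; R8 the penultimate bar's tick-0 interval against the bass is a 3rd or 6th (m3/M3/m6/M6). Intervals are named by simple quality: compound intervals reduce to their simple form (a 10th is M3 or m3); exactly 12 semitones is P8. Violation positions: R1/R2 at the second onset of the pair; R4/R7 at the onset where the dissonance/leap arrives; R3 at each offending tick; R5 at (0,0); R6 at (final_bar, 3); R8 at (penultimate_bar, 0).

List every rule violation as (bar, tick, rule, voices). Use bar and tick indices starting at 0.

bar 0: v0=C3 v1=C4 v2=E4 downbeat M3
bar 1: v0=B2 v1=G3 v2=B3 downbeat P8
bar 2: v0=A2 v1=G3 v2=E3 downbeat P5
bar 3: v0=G2 v1=G3 v2=G3 downbeat P8
bar 4: v0=B2 v1=G3 v2=B3 downbeat P8
bar 5: v0=C3 v1=C4 v2=E4 downbeat M3
  -> R5 @ bar 0 tick 0 v(0, 2): opens on M3
  -> R2 @ bar 1 tick 0 v(0, 2): C3/E4 M3 -> B2/B3 P8 similar
  -> R2 @ bar 2 tick 0 v(0, 2): B2/B3 P8 -> A2/E3 P5 similar
  -> R3 @ bar 2 tick 0 v(1, 2): G3 above E3
  -> R4 @ bar 2 tick 0 v(0, 1): A2/G3 m7 untreated
  -> R3 @ bar 2 tick 1 v(1, 2): G3 above E3
  -> R3 @ bar 2 tick 2 v(1, 2): G3 above E3
  -> R3 @ bar 2 tick 3 v(1, 2): G3 above E3
  -> R1 @ bar 4 tick 0 v(0, 2): G2/G3 P8 -> B2/B3 P8 similar
  -> R8 @ bar 4 tick 0 v(0, 2): penult P8 not 3rd/6th
  -> R2 @ bar 5 tick 0 v(0, 1): B2/G3 m6 -> C3/C4 P8 similar
  -> R6 @ bar 5 tick 3 v(0, 2): closes on M3

(0, 0, R5, (0, 2))
(1, 0, R2, (0, 2))
(2, 0, R2, (0, 2))
(2, 0, R3, (1, 2))
(2, 0, R4, (0, 1))
(2, 1, R3, (1, 2))
(2, 2, R3, (1, 2))
(2, 3, R3, (1, 2))
(4, 0, R1, (0, 2))
(4, 0, R8, (0, 2))
(5, 0, R2, (0, 1))
(5, 3, R6, (0, 2))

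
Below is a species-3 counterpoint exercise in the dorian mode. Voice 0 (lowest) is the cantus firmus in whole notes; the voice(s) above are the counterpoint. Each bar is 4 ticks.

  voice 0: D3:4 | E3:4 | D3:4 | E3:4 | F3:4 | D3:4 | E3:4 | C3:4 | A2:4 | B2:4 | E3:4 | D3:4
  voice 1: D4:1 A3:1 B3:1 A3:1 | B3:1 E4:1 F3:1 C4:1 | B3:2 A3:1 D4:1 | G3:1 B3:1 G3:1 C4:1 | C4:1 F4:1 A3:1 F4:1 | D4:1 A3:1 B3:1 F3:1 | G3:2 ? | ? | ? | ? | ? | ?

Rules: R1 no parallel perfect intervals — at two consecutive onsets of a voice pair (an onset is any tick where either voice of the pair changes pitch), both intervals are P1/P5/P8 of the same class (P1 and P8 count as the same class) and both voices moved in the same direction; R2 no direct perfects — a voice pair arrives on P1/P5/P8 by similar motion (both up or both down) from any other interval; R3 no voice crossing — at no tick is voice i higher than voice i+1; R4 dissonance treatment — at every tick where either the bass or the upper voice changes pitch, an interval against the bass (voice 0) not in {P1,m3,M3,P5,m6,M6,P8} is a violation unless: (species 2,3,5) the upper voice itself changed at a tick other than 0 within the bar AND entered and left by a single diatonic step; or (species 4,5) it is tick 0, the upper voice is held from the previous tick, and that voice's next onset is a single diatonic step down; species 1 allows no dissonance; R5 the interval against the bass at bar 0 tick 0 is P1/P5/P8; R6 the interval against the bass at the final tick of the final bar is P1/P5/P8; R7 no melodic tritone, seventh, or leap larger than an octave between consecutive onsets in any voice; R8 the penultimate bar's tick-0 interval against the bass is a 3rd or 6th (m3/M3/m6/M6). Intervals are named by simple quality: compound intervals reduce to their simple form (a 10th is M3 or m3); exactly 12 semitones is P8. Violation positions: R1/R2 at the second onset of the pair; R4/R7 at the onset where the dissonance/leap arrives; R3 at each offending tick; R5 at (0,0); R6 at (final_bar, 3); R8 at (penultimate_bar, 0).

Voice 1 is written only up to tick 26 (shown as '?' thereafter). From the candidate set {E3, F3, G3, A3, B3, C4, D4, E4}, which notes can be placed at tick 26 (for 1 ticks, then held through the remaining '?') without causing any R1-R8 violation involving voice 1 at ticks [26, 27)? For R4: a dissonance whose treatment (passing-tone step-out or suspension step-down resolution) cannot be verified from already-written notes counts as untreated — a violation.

E3: legal
F3: violates R4
G3: legal
A3: violates R4
B3: legal
C4: legal
D4: violates R4
E4: legal

{B3, C4, E3, E4, G3}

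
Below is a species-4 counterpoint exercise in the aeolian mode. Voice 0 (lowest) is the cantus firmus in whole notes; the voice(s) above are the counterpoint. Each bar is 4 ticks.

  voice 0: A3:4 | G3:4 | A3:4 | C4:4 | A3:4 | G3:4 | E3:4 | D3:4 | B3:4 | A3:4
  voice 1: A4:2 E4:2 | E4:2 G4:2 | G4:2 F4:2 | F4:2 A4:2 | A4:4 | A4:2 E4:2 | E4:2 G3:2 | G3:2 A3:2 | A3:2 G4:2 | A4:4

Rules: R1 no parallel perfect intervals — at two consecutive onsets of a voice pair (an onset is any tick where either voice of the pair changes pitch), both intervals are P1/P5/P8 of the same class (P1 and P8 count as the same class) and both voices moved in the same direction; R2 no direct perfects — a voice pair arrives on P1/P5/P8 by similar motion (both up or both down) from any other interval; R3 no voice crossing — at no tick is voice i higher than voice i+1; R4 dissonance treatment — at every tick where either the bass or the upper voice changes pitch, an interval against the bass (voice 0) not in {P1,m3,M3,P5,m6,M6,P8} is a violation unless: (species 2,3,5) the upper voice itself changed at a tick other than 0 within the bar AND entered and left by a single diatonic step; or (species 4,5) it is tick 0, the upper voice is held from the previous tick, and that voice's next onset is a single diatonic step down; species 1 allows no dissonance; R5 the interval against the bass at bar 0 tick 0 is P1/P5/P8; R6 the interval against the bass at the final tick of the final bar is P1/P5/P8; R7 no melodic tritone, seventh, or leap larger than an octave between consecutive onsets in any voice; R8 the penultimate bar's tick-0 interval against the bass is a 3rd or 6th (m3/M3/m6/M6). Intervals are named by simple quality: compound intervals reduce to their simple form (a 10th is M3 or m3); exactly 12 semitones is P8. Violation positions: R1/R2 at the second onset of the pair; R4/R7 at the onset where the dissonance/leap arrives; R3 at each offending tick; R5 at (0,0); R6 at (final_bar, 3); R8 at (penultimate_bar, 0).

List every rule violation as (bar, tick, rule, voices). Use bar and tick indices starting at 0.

bar 0: v0=A3 v1=A4 downbeat P8
bar 1: v0=G3 v1=E4 downbeat M6
bar 2: v0=A3 v1=G4 downbeat m7
bar 3: v0=C4 v1=F4 downbeat P4
bar 4: v0=A3 v1=A4 downbeat P8
bar 5: v0=G3 v1=A4 downbeat M2
bar 6: v0=E3 v1=E4 downbeat P8
bar 7: v0=D3 v1=G3 downbeat P4
bar 8: v0=B3 v1=A3 downbeat M2
bar 9: v0=A3 v1=A4 downbeat P8
  -> R4 @ bar 3 tick 0 v(0, 1): C4/F4 P4 untreated
  -> R4 @ bar 5 tick 0 v(0, 1): G3/A4 M2 untreated
  -> R4 @ bar 7 tick 0 v(0, 1): D3/G3 P4 untreated
  -> R3 @ bar 8 tick 0 v(0, 1): B3 above A3
  -> R4 @ bar 8 tick 0 v(0, 1): B3/A3 M2 untreated
  -> R8 @ bar 8 tick 0 v(0, 1): penult M2 not 3rd/6th
  -> R3 @ bar 8 tick 1 v(0, 1): B3 above A3
  -> R7 @ bar 8 tick 2 v(1,): A3->G4 leap 10st

(3, 0, R4, (0, 1))
(5, 0, R4, (0, 1))
(7, 0, R4, (0, 1))
(8, 0, R3, (0, 1))
(8, 0, R4, (0, 1))
(8, 0, R8, (0, 1))
(8, 1, R3, (0, 1))
(8, 2, R7, (1,))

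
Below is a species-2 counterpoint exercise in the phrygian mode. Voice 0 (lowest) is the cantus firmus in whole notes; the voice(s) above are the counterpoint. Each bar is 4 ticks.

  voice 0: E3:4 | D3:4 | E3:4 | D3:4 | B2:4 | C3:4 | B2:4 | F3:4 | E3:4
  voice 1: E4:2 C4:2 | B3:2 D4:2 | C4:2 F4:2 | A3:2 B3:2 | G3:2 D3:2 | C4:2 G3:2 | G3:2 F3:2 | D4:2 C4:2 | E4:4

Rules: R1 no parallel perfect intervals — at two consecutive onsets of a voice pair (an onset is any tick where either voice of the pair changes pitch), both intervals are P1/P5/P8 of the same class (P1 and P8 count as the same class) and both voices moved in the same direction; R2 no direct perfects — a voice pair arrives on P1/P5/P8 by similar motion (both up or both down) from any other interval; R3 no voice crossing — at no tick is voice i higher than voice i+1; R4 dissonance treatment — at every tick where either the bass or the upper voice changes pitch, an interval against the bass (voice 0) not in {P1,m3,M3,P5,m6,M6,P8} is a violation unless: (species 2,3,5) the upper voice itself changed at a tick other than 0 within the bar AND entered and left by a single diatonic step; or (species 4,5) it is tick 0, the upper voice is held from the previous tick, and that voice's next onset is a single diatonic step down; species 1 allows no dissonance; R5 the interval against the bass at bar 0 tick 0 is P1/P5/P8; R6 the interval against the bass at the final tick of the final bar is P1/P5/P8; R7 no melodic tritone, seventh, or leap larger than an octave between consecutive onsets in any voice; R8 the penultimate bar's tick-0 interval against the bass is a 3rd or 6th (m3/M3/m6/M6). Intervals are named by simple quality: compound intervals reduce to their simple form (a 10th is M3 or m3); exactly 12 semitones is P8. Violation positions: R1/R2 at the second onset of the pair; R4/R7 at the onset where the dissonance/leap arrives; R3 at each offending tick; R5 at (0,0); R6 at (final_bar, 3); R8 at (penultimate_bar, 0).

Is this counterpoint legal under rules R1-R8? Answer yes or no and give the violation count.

bar 0: v0=E3 v1=E4 (P8)
bar 1: v0=D3 v1=B3 (M6)
bar 2: v0=E3 v1=C4 (m6)
bar 3: v0=D3 v1=A3 (P5)
bar 4: v0=B2 v1=G3 (m6)
bar 5: v0=C3 v1=C4 (P8)
bar 6: v0=B2 v1=G3 (m6)
bar 7: v0=F3 v1=D4 (M6)
bar 8: v0=E3 v1=E4 (P8)
  R4 @ bar2.2: E3/F4 m2 untreated
  R2 @ bar3.0: E3/F4 m2 -> D3/A3 P5 similar
  R2 @ bar5.0: B2/D3 m3 -> C3/C4 P8 similar
  R7 @ bar5.0: D3->C4 leap 10st
  R4 @ bar6.2: B2/F3 TT untreated
  R7 @ bar7.0: B2->F3 leap 6st

No (6 violations)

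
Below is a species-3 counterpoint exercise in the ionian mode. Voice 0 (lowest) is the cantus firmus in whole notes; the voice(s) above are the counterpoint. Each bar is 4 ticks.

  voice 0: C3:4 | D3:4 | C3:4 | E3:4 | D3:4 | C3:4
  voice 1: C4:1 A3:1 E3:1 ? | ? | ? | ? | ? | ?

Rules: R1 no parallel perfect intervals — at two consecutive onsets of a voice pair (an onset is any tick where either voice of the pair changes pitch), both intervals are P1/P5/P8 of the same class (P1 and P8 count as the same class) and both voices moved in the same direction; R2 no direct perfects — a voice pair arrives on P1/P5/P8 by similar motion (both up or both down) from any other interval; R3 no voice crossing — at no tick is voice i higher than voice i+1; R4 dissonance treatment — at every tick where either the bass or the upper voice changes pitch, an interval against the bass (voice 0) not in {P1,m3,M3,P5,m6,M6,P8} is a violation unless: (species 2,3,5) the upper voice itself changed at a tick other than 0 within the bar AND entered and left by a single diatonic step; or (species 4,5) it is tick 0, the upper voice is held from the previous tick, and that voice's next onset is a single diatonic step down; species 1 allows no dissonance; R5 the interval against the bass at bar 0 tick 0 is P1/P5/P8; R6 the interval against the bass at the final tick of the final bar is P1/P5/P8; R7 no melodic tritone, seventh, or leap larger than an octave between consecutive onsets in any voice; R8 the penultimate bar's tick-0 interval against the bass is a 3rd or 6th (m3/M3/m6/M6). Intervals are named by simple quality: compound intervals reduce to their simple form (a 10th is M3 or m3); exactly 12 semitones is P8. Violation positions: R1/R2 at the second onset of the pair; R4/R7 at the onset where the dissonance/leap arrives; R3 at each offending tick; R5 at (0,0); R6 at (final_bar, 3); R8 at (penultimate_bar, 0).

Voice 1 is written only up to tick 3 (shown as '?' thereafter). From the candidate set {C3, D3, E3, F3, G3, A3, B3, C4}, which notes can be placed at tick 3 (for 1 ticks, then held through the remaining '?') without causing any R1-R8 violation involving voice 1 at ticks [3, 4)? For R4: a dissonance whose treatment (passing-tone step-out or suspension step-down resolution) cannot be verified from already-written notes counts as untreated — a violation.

{A3, C3, C4, E3, G3}

C3: legal
D3: violates R4
E3: legal
F3: violates R4
G3: legal
A3: legal
B3: violates R4
C4: legal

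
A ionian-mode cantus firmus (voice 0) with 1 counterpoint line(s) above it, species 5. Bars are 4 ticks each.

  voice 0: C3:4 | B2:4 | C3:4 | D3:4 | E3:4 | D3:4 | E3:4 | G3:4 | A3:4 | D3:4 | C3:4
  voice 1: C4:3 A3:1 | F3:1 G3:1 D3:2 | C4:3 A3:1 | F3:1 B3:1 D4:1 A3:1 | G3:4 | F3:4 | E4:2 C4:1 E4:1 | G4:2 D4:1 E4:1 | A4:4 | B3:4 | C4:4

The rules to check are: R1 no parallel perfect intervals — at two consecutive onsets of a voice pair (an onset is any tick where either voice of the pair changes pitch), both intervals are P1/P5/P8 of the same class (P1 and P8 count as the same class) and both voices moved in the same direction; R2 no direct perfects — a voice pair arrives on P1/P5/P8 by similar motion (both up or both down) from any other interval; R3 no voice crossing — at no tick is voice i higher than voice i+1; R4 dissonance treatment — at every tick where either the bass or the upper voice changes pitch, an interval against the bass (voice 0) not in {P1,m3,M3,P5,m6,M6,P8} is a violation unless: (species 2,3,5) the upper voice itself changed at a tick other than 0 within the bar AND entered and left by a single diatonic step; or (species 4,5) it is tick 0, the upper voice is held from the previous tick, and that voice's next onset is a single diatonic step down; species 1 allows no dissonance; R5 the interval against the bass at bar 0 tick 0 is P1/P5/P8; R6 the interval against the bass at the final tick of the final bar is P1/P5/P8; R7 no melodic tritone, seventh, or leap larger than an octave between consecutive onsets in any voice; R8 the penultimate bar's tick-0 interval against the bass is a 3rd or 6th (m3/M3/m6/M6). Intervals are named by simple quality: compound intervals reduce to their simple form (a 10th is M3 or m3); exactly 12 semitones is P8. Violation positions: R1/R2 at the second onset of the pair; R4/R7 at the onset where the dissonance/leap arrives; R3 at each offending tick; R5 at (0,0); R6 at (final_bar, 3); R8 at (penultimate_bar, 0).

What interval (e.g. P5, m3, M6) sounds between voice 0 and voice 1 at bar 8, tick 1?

voice 0=A3 voice 1=A4 -> P8

P8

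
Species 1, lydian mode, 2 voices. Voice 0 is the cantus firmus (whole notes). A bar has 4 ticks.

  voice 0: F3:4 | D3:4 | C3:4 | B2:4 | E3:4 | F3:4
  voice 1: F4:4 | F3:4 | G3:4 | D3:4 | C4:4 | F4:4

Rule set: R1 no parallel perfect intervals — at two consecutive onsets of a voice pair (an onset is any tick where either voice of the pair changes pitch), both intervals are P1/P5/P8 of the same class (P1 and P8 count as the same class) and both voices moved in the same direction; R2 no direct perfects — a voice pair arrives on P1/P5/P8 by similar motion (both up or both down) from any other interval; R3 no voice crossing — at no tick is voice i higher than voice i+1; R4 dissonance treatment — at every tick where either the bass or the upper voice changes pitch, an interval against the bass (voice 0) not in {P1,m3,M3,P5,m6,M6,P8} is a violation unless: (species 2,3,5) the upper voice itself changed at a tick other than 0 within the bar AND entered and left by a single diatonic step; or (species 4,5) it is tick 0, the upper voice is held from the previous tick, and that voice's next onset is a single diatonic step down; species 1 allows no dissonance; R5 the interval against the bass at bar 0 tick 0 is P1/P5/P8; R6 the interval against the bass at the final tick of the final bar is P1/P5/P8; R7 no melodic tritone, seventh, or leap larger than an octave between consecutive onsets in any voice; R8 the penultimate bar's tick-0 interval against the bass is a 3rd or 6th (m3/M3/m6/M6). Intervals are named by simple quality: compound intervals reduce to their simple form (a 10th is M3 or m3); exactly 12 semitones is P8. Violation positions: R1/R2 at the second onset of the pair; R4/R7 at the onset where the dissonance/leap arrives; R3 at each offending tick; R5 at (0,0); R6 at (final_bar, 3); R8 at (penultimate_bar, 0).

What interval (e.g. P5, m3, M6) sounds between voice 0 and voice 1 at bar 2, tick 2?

voice 0=C3 voice 1=G3 -> P5

P5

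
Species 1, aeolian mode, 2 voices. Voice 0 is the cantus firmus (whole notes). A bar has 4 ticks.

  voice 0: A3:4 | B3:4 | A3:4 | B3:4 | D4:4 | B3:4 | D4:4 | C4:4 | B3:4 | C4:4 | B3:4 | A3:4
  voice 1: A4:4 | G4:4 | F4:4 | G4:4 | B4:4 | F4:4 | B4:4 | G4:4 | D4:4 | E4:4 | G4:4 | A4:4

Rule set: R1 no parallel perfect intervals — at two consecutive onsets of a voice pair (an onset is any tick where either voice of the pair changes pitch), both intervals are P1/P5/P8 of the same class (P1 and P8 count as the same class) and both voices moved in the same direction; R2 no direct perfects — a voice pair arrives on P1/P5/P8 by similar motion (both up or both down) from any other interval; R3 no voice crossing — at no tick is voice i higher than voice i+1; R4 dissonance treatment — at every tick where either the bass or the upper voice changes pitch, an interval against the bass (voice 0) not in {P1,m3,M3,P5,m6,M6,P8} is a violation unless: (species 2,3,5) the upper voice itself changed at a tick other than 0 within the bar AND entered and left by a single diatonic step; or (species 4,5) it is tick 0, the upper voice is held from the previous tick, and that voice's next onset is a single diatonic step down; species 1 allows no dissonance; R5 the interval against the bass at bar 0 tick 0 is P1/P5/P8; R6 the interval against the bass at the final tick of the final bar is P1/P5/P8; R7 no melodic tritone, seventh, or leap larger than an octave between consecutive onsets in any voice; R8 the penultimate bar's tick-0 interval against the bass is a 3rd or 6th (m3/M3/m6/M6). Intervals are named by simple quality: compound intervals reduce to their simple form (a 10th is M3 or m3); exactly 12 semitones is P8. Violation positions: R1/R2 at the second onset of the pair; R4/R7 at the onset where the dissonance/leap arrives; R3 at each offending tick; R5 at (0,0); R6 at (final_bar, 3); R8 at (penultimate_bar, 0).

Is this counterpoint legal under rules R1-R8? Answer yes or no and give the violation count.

No (4 violations)

bar 0: v0=A3 v1=A4 (P8)
bar 1: v0=B3 v1=G4 (m6)
bar 2: v0=A3 v1=F4 (m6)
bar 3: v0=B3 v1=G4 (m6)
bar 4: v0=D4 v1=B4 (M6)
bar 5: v0=B3 v1=F4 (TT)
bar 6: v0=D4 v1=B4 (M6)
bar 7: v0=C4 v1=G4 (P5)
bar 8: v0=B3 v1=D4 (m3)
bar 9: v0=C4 v1=E4 (M3)
bar 10: v0=B3 v1=G4 (m6)
bar 11: v0=A3 v1=A4 (P8)
  R4 @ bar5.0: B3/F4 TT untreated
  R7 @ bar5.0: B4->F4 leap 6st
  R7 @ bar6.0: F4->B4 leap 6st
  R2 @ bar7.0: D4/B4 M6 -> C4/G4 P5 similar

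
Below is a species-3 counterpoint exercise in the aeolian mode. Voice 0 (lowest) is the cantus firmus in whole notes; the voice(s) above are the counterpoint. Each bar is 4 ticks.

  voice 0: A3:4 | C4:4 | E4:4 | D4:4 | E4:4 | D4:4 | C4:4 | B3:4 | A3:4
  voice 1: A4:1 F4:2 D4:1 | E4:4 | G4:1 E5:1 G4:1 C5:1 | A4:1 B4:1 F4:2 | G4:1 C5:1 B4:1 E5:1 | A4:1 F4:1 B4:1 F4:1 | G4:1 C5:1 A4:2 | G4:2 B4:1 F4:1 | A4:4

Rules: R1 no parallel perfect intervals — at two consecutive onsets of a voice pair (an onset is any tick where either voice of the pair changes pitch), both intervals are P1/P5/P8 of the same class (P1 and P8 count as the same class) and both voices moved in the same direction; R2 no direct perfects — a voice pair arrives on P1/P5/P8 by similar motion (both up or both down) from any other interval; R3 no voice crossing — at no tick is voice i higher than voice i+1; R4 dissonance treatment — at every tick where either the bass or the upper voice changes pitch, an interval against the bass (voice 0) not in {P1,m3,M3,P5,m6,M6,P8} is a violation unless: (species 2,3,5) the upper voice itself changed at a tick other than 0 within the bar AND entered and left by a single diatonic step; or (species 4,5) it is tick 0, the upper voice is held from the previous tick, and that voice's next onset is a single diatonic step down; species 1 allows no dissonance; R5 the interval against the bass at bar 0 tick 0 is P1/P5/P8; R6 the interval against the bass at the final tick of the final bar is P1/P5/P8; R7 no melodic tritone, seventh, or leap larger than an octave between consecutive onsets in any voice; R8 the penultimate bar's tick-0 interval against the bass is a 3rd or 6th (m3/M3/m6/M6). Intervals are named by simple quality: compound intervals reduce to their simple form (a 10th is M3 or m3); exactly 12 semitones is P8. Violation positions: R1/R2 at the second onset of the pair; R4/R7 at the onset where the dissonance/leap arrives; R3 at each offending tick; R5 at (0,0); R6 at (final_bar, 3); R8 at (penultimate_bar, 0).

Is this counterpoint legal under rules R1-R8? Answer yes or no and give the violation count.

No (8 violations)

bar 0: v0=A3 v1=A4 (P8)
bar 1: v0=C4 v1=E4 (M3)
bar 2: v0=E4 v1=G4 (m3)
bar 3: v0=D4 v1=A4 (P5)
bar 4: v0=E4 v1=G4 (m3)
bar 5: v0=D4 v1=A4 (P5)
bar 6: v0=C4 v1=G4 (P5)
bar 7: v0=B3 v1=G4 (m6)
bar 8: v0=A3 v1=A4 (P8)
  R4 @ bar0.3: A3/D4 P4 untreated
  R2 @ bar3.0: E4/C5 m6 -> D4/A4 P5 similar
  R7 @ bar3.2: B4->F4 leap 6st
  R2 @ bar5.0: E4/E5 P8 -> D4/A4 P5 similar
  R7 @ bar5.2: F4->B4 leap 6st
  R7 @ bar5.3: B4->F4 leap 6st
  R4 @ bar7.3: B3/F4 TT untreated
  R7 @ bar7.3: B4->F4 leap 6st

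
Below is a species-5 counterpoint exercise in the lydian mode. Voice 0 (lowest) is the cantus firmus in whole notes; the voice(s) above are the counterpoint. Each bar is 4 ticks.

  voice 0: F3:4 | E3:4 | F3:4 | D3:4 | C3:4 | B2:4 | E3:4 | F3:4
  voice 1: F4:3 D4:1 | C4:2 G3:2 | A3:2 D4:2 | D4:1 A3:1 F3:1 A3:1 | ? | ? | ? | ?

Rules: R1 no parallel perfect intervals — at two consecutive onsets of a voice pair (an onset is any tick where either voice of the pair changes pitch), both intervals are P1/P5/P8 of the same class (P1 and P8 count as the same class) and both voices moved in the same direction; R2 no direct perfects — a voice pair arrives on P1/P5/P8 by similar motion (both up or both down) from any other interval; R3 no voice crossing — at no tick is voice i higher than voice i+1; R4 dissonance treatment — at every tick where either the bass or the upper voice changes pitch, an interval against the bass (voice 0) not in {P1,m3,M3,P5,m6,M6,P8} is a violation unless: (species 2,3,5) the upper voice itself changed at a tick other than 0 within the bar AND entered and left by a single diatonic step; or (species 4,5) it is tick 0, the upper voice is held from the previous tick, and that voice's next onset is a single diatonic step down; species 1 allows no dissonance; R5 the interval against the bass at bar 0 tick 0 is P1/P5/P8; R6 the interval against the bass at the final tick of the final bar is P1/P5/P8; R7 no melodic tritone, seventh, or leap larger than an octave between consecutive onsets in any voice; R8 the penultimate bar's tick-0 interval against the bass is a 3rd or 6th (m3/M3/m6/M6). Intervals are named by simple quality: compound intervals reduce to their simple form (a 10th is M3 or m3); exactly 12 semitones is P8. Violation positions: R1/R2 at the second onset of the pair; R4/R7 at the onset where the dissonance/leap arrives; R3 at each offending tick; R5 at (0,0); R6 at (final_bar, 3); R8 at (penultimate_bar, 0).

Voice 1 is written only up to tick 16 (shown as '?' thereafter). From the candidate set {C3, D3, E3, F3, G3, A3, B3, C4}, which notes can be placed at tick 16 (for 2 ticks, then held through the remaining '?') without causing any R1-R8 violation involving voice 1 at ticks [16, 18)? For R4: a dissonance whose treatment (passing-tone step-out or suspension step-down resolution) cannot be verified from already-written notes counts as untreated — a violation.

{A3, C4, E3}

C3: violates R2
D3: violates R4
E3: legal
F3: violates R4
G3: violates R1
A3: legal
B3: violates R4
C4: legal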